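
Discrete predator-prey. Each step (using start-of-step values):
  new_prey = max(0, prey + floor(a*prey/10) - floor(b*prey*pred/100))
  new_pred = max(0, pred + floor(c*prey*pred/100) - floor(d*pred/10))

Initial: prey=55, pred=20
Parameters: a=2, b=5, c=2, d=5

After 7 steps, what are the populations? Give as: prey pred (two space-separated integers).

Answer: 0 1

Derivation:
Step 1: prey: 55+11-55=11; pred: 20+22-10=32
Step 2: prey: 11+2-17=0; pred: 32+7-16=23
Step 3: prey: 0+0-0=0; pred: 23+0-11=12
Step 4: prey: 0+0-0=0; pred: 12+0-6=6
Step 5: prey: 0+0-0=0; pred: 6+0-3=3
Step 6: prey: 0+0-0=0; pred: 3+0-1=2
Step 7: prey: 0+0-0=0; pred: 2+0-1=1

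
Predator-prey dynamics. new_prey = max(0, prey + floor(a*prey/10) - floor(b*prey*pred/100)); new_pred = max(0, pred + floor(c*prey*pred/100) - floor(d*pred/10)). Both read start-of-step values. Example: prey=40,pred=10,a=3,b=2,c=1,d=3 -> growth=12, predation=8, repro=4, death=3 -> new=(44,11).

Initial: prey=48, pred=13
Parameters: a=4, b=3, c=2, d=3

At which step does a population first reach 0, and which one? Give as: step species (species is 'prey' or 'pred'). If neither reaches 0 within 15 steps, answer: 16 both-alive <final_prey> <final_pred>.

Step 1: prey: 48+19-18=49; pred: 13+12-3=22
Step 2: prey: 49+19-32=36; pred: 22+21-6=37
Step 3: prey: 36+14-39=11; pred: 37+26-11=52
Step 4: prey: 11+4-17=0; pred: 52+11-15=48
First extinction: prey at step 4

Answer: 4 prey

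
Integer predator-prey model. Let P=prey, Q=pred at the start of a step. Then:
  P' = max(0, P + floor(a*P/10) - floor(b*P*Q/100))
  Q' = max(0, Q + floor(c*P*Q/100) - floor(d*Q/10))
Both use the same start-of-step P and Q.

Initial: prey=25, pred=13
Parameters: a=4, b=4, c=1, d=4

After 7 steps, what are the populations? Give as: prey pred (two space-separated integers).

Answer: 42 4

Derivation:
Step 1: prey: 25+10-13=22; pred: 13+3-5=11
Step 2: prey: 22+8-9=21; pred: 11+2-4=9
Step 3: prey: 21+8-7=22; pred: 9+1-3=7
Step 4: prey: 22+8-6=24; pred: 7+1-2=6
Step 5: prey: 24+9-5=28; pred: 6+1-2=5
Step 6: prey: 28+11-5=34; pred: 5+1-2=4
Step 7: prey: 34+13-5=42; pred: 4+1-1=4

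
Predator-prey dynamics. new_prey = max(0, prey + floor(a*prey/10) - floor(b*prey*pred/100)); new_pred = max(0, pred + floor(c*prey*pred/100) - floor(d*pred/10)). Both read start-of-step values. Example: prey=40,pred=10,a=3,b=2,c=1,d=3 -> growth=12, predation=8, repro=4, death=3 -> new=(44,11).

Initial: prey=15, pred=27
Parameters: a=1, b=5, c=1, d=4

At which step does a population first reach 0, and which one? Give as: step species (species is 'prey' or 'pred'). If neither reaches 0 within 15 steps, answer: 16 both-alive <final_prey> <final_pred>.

Step 1: prey: 15+1-20=0; pred: 27+4-10=21
First extinction: prey at step 1

Answer: 1 prey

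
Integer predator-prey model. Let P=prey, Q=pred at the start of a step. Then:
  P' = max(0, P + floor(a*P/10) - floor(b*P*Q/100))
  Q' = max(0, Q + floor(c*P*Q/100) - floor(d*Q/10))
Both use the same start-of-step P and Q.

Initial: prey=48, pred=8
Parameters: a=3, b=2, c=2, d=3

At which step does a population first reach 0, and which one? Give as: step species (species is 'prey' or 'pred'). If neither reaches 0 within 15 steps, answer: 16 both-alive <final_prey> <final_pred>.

Answer: 5 prey

Derivation:
Step 1: prey: 48+14-7=55; pred: 8+7-2=13
Step 2: prey: 55+16-14=57; pred: 13+14-3=24
Step 3: prey: 57+17-27=47; pred: 24+27-7=44
Step 4: prey: 47+14-41=20; pred: 44+41-13=72
Step 5: prey: 20+6-28=0; pred: 72+28-21=79
First extinction: prey at step 5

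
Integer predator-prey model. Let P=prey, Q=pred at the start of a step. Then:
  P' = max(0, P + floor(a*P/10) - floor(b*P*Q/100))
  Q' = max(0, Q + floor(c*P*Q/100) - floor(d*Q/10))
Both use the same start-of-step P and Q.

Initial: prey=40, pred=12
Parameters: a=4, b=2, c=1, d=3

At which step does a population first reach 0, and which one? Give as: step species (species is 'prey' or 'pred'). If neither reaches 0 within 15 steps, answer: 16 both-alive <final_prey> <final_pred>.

Step 1: prey: 40+16-9=47; pred: 12+4-3=13
Step 2: prey: 47+18-12=53; pred: 13+6-3=16
Step 3: prey: 53+21-16=58; pred: 16+8-4=20
Step 4: prey: 58+23-23=58; pred: 20+11-6=25
Step 5: prey: 58+23-29=52; pred: 25+14-7=32
Step 6: prey: 52+20-33=39; pred: 32+16-9=39
Step 7: prey: 39+15-30=24; pred: 39+15-11=43
Step 8: prey: 24+9-20=13; pred: 43+10-12=41
Step 9: prey: 13+5-10=8; pred: 41+5-12=34
Step 10: prey: 8+3-5=6; pred: 34+2-10=26
Step 11: prey: 6+2-3=5; pred: 26+1-7=20
Step 12: prey: 5+2-2=5; pred: 20+1-6=15
Step 13: prey: 5+2-1=6; pred: 15+0-4=11
Step 14: prey: 6+2-1=7; pred: 11+0-3=8
Step 15: prey: 7+2-1=8; pred: 8+0-2=6
No extinction within 15 steps

Answer: 16 both-alive 8 6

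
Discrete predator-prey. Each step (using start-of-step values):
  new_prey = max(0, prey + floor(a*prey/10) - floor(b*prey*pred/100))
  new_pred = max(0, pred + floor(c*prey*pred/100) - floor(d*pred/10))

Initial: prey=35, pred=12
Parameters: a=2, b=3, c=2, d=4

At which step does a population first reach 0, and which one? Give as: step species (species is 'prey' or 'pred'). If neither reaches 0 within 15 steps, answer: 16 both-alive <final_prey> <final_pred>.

Step 1: prey: 35+7-12=30; pred: 12+8-4=16
Step 2: prey: 30+6-14=22; pred: 16+9-6=19
Step 3: prey: 22+4-12=14; pred: 19+8-7=20
Step 4: prey: 14+2-8=8; pred: 20+5-8=17
Step 5: prey: 8+1-4=5; pred: 17+2-6=13
Step 6: prey: 5+1-1=5; pred: 13+1-5=9
Step 7: prey: 5+1-1=5; pred: 9+0-3=6
Step 8: prey: 5+1-0=6; pred: 6+0-2=4
Step 9: prey: 6+1-0=7; pred: 4+0-1=3
Step 10: prey: 7+1-0=8; pred: 3+0-1=2
Step 11: prey: 8+1-0=9; pred: 2+0-0=2
Step 12: prey: 9+1-0=10; pred: 2+0-0=2
Step 13: prey: 10+2-0=12; pred: 2+0-0=2
Step 14: prey: 12+2-0=14; pred: 2+0-0=2
Step 15: prey: 14+2-0=16; pred: 2+0-0=2
No extinction within 15 steps

Answer: 16 both-alive 16 2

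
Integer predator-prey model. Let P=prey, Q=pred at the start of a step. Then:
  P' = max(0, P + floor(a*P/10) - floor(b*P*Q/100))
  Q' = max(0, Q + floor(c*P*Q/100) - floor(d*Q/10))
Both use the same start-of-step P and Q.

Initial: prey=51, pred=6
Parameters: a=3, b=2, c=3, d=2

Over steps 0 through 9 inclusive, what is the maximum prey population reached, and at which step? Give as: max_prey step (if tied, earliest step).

Step 1: prey: 51+15-6=60; pred: 6+9-1=14
Step 2: prey: 60+18-16=62; pred: 14+25-2=37
Step 3: prey: 62+18-45=35; pred: 37+68-7=98
Step 4: prey: 35+10-68=0; pred: 98+102-19=181
Step 5: prey: 0+0-0=0; pred: 181+0-36=145
Step 6: prey: 0+0-0=0; pred: 145+0-29=116
Step 7: prey: 0+0-0=0; pred: 116+0-23=93
Step 8: prey: 0+0-0=0; pred: 93+0-18=75
Step 9: prey: 0+0-0=0; pred: 75+0-15=60
Max prey = 62 at step 2

Answer: 62 2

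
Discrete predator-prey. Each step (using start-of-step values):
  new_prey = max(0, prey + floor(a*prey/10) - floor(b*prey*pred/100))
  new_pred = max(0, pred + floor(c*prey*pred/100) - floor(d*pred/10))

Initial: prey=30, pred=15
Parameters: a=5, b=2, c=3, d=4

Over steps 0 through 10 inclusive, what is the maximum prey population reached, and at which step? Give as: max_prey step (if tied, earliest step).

Step 1: prey: 30+15-9=36; pred: 15+13-6=22
Step 2: prey: 36+18-15=39; pred: 22+23-8=37
Step 3: prey: 39+19-28=30; pred: 37+43-14=66
Step 4: prey: 30+15-39=6; pred: 66+59-26=99
Step 5: prey: 6+3-11=0; pred: 99+17-39=77
Step 6: prey: 0+0-0=0; pred: 77+0-30=47
Step 7: prey: 0+0-0=0; pred: 47+0-18=29
Step 8: prey: 0+0-0=0; pred: 29+0-11=18
Step 9: prey: 0+0-0=0; pred: 18+0-7=11
Step 10: prey: 0+0-0=0; pred: 11+0-4=7
Max prey = 39 at step 2

Answer: 39 2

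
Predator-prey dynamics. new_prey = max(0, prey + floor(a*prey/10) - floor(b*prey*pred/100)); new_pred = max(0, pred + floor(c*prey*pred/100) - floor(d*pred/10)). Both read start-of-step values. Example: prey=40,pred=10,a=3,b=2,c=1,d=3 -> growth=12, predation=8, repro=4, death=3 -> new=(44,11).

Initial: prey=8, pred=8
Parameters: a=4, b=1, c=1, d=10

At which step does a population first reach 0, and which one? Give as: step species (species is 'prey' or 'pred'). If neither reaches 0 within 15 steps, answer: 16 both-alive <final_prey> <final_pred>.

Step 1: prey: 8+3-0=11; pred: 8+0-8=0
First extinction: pred at step 1

Answer: 1 pred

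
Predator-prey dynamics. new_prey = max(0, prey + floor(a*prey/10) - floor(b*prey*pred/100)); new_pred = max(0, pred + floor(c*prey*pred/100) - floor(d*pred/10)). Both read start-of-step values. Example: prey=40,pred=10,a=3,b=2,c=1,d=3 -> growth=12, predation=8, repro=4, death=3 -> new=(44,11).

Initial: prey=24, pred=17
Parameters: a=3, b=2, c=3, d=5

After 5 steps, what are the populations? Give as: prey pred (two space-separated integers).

Step 1: prey: 24+7-8=23; pred: 17+12-8=21
Step 2: prey: 23+6-9=20; pred: 21+14-10=25
Step 3: prey: 20+6-10=16; pred: 25+15-12=28
Step 4: prey: 16+4-8=12; pred: 28+13-14=27
Step 5: prey: 12+3-6=9; pred: 27+9-13=23

Answer: 9 23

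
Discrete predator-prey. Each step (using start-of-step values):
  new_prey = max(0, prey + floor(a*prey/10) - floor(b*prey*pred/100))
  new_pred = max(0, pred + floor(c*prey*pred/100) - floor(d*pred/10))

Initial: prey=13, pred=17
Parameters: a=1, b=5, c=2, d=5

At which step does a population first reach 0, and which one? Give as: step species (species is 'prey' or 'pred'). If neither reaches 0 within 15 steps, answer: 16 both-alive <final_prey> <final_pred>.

Answer: 16 both-alive 2 1

Derivation:
Step 1: prey: 13+1-11=3; pred: 17+4-8=13
Step 2: prey: 3+0-1=2; pred: 13+0-6=7
Step 3: prey: 2+0-0=2; pred: 7+0-3=4
Step 4: prey: 2+0-0=2; pred: 4+0-2=2
Step 5: prey: 2+0-0=2; pred: 2+0-1=1
Step 6: prey: 2+0-0=2; pred: 1+0-0=1
Steps 7-15: state stable at prey=2, pred=1 (no change)
No extinction within 15 steps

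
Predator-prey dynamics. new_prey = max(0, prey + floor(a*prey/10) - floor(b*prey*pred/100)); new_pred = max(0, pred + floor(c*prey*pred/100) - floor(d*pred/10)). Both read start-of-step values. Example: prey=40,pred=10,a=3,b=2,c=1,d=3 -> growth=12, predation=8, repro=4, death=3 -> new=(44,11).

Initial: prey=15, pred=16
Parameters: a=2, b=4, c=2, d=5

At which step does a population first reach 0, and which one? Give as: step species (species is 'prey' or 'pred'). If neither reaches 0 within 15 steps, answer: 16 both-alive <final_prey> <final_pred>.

Answer: 16 both-alive 35 1

Derivation:
Step 1: prey: 15+3-9=9; pred: 16+4-8=12
Step 2: prey: 9+1-4=6; pred: 12+2-6=8
Step 3: prey: 6+1-1=6; pred: 8+0-4=4
Step 4: prey: 6+1-0=7; pred: 4+0-2=2
Step 5: prey: 7+1-0=8; pred: 2+0-1=1
Step 6: prey: 8+1-0=9; pred: 1+0-0=1
Step 7: prey: 9+1-0=10; pred: 1+0-0=1
Step 8: prey: 10+2-0=12; pred: 1+0-0=1
Step 9: prey: 12+2-0=14; pred: 1+0-0=1
Step 10: prey: 14+2-0=16; pred: 1+0-0=1
Step 11: prey: 16+3-0=19; pred: 1+0-0=1
Step 12: prey: 19+3-0=22; pred: 1+0-0=1
Step 13: prey: 22+4-0=26; pred: 1+0-0=1
Step 14: prey: 26+5-1=30; pred: 1+0-0=1
Step 15: prey: 30+6-1=35; pred: 1+0-0=1
No extinction within 15 steps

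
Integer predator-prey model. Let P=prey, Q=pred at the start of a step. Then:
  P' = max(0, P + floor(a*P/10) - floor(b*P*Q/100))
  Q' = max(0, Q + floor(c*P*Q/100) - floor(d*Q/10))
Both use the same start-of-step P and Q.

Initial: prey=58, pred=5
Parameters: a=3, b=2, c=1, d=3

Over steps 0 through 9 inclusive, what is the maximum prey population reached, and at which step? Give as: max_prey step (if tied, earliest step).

Answer: 94 4

Derivation:
Step 1: prey: 58+17-5=70; pred: 5+2-1=6
Step 2: prey: 70+21-8=83; pred: 6+4-1=9
Step 3: prey: 83+24-14=93; pred: 9+7-2=14
Step 4: prey: 93+27-26=94; pred: 14+13-4=23
Step 5: prey: 94+28-43=79; pred: 23+21-6=38
Step 6: prey: 79+23-60=42; pred: 38+30-11=57
Step 7: prey: 42+12-47=7; pred: 57+23-17=63
Step 8: prey: 7+2-8=1; pred: 63+4-18=49
Step 9: prey: 1+0-0=1; pred: 49+0-14=35
Max prey = 94 at step 4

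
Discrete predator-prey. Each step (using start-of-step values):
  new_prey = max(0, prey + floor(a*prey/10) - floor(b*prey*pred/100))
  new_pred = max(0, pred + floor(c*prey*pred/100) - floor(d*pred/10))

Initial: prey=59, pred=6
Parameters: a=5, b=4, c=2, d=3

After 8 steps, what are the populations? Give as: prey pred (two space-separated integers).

Answer: 0 20

Derivation:
Step 1: prey: 59+29-14=74; pred: 6+7-1=12
Step 2: prey: 74+37-35=76; pred: 12+17-3=26
Step 3: prey: 76+38-79=35; pred: 26+39-7=58
Step 4: prey: 35+17-81=0; pred: 58+40-17=81
Step 5: prey: 0+0-0=0; pred: 81+0-24=57
Step 6: prey: 0+0-0=0; pred: 57+0-17=40
Step 7: prey: 0+0-0=0; pred: 40+0-12=28
Step 8: prey: 0+0-0=0; pred: 28+0-8=20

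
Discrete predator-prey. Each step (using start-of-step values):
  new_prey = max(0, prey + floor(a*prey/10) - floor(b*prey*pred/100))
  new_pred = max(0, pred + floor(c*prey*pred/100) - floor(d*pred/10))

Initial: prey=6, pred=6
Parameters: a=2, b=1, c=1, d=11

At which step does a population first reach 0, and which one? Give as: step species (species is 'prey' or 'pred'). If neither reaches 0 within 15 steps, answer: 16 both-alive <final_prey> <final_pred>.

Step 1: prey: 6+1-0=7; pred: 6+0-6=0
First extinction: pred at step 1

Answer: 1 pred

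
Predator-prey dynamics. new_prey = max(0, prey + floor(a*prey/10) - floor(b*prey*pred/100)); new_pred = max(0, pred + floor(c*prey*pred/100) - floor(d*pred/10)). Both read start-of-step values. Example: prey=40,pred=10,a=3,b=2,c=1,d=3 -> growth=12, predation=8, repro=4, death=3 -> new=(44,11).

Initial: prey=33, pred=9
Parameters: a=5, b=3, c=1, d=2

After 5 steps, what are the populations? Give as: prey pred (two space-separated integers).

Answer: 53 27

Derivation:
Step 1: prey: 33+16-8=41; pred: 9+2-1=10
Step 2: prey: 41+20-12=49; pred: 10+4-2=12
Step 3: prey: 49+24-17=56; pred: 12+5-2=15
Step 4: prey: 56+28-25=59; pred: 15+8-3=20
Step 5: prey: 59+29-35=53; pred: 20+11-4=27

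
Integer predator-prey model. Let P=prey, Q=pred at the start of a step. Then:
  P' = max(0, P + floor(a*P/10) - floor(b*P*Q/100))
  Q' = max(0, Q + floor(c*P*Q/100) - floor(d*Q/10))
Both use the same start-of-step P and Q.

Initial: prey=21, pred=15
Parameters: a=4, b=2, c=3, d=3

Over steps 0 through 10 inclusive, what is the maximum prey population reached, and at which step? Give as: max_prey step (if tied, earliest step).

Step 1: prey: 21+8-6=23; pred: 15+9-4=20
Step 2: prey: 23+9-9=23; pred: 20+13-6=27
Step 3: prey: 23+9-12=20; pred: 27+18-8=37
Step 4: prey: 20+8-14=14; pred: 37+22-11=48
Step 5: prey: 14+5-13=6; pred: 48+20-14=54
Step 6: prey: 6+2-6=2; pred: 54+9-16=47
Step 7: prey: 2+0-1=1; pred: 47+2-14=35
Step 8: prey: 1+0-0=1; pred: 35+1-10=26
Step 9: prey: 1+0-0=1; pred: 26+0-7=19
Step 10: prey: 1+0-0=1; pred: 19+0-5=14
Max prey = 23 at step 1

Answer: 23 1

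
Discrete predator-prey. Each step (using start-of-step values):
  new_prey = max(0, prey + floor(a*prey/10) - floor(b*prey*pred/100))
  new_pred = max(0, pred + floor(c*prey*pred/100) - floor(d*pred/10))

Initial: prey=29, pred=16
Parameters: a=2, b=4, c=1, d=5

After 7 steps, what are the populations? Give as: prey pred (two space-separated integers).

Answer: 19 1

Derivation:
Step 1: prey: 29+5-18=16; pred: 16+4-8=12
Step 2: prey: 16+3-7=12; pred: 12+1-6=7
Step 3: prey: 12+2-3=11; pred: 7+0-3=4
Step 4: prey: 11+2-1=12; pred: 4+0-2=2
Step 5: prey: 12+2-0=14; pred: 2+0-1=1
Step 6: prey: 14+2-0=16; pred: 1+0-0=1
Step 7: prey: 16+3-0=19; pred: 1+0-0=1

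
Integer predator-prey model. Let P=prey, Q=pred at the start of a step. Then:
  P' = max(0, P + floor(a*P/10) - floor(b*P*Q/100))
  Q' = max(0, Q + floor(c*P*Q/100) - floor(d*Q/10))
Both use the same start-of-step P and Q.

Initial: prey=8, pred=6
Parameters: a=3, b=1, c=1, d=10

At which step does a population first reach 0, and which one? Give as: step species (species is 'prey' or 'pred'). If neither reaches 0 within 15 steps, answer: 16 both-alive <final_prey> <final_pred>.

Step 1: prey: 8+2-0=10; pred: 6+0-6=0
First extinction: pred at step 1

Answer: 1 pred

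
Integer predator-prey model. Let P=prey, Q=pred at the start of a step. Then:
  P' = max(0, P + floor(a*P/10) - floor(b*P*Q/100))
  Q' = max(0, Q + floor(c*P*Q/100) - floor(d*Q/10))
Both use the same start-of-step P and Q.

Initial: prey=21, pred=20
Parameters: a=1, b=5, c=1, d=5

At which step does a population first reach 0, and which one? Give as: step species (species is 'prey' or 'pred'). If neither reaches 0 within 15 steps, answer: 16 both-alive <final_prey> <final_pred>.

Step 1: prey: 21+2-21=2; pred: 20+4-10=14
Step 2: prey: 2+0-1=1; pred: 14+0-7=7
Step 3: prey: 1+0-0=1; pred: 7+0-3=4
Step 4: prey: 1+0-0=1; pred: 4+0-2=2
Step 5: prey: 1+0-0=1; pred: 2+0-1=1
Step 6: prey: 1+0-0=1; pred: 1+0-0=1
Steps 7-15: state stable at prey=1, pred=1 (no change)
No extinction within 15 steps

Answer: 16 both-alive 1 1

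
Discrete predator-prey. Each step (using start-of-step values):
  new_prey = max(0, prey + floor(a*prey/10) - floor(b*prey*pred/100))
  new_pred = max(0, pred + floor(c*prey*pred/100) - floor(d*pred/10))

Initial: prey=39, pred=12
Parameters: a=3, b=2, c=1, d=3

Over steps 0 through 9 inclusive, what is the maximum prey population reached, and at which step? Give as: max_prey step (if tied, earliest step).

Answer: 43 2

Derivation:
Step 1: prey: 39+11-9=41; pred: 12+4-3=13
Step 2: prey: 41+12-10=43; pred: 13+5-3=15
Step 3: prey: 43+12-12=43; pred: 15+6-4=17
Step 4: prey: 43+12-14=41; pred: 17+7-5=19
Step 5: prey: 41+12-15=38; pred: 19+7-5=21
Step 6: prey: 38+11-15=34; pred: 21+7-6=22
Step 7: prey: 34+10-14=30; pred: 22+7-6=23
Step 8: prey: 30+9-13=26; pred: 23+6-6=23
Step 9: prey: 26+7-11=22; pred: 23+5-6=22
Max prey = 43 at step 2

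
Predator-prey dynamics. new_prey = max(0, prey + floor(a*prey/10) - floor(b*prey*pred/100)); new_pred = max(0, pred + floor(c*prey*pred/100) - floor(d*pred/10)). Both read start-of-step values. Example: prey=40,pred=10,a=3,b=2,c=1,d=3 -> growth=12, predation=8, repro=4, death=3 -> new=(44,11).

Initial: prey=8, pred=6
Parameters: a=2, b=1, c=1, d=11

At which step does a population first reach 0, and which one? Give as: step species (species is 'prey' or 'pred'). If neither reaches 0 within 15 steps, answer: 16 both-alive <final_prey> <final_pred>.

Answer: 1 pred

Derivation:
Step 1: prey: 8+1-0=9; pred: 6+0-6=0
First extinction: pred at step 1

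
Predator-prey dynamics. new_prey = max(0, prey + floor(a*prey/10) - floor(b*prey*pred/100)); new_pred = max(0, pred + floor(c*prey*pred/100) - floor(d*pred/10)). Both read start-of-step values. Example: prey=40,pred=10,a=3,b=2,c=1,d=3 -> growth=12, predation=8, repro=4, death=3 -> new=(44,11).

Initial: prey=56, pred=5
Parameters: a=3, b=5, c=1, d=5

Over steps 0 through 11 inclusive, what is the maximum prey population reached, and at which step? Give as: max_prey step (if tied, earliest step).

Step 1: prey: 56+16-14=58; pred: 5+2-2=5
Step 2: prey: 58+17-14=61; pred: 5+2-2=5
Step 3: prey: 61+18-15=64; pred: 5+3-2=6
Step 4: prey: 64+19-19=64; pred: 6+3-3=6
Step 5: prey: 64+19-19=64; pred: 6+3-3=6
Step 6: prey: 64+19-19=64; pred: 6+3-3=6
Step 7: prey: 64+19-19=64; pred: 6+3-3=6
Step 8: prey: 64+19-19=64; pred: 6+3-3=6
Step 9: prey: 64+19-19=64; pred: 6+3-3=6
Step 10: prey: 64+19-19=64; pred: 6+3-3=6
Step 11: prey: 64+19-19=64; pred: 6+3-3=6
Max prey = 64 at step 3

Answer: 64 3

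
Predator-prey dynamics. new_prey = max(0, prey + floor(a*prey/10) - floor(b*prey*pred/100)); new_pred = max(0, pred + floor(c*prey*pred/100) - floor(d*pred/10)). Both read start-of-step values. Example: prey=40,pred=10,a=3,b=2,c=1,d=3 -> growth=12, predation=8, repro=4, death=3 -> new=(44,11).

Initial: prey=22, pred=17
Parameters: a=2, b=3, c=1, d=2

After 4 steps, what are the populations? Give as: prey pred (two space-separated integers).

Step 1: prey: 22+4-11=15; pred: 17+3-3=17
Step 2: prey: 15+3-7=11; pred: 17+2-3=16
Step 3: prey: 11+2-5=8; pred: 16+1-3=14
Step 4: prey: 8+1-3=6; pred: 14+1-2=13

Answer: 6 13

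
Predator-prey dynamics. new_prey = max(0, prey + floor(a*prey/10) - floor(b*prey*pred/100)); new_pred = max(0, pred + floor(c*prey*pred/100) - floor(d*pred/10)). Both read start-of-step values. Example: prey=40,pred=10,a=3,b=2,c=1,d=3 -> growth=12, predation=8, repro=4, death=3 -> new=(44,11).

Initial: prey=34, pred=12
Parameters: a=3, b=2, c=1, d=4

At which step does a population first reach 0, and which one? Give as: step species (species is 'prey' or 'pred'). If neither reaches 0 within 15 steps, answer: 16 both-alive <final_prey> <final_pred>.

Answer: 16 both-alive 32 18

Derivation:
Step 1: prey: 34+10-8=36; pred: 12+4-4=12
Step 2: prey: 36+10-8=38; pred: 12+4-4=12
Step 3: prey: 38+11-9=40; pred: 12+4-4=12
Step 4: prey: 40+12-9=43; pred: 12+4-4=12
Step 5: prey: 43+12-10=45; pred: 12+5-4=13
Step 6: prey: 45+13-11=47; pred: 13+5-5=13
Step 7: prey: 47+14-12=49; pred: 13+6-5=14
Step 8: prey: 49+14-13=50; pred: 14+6-5=15
Step 9: prey: 50+15-15=50; pred: 15+7-6=16
Step 10: prey: 50+15-16=49; pred: 16+8-6=18
Step 11: prey: 49+14-17=46; pred: 18+8-7=19
Step 12: prey: 46+13-17=42; pred: 19+8-7=20
Step 13: prey: 42+12-16=38; pred: 20+8-8=20
Step 14: prey: 38+11-15=34; pred: 20+7-8=19
Step 15: prey: 34+10-12=32; pred: 19+6-7=18
No extinction within 15 steps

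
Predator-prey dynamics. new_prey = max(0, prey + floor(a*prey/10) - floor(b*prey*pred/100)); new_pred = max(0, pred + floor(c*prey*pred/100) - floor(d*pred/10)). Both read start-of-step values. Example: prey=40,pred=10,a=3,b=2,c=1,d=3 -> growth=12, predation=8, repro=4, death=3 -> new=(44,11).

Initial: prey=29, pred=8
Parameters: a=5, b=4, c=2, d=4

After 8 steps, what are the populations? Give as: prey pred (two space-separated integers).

Step 1: prey: 29+14-9=34; pred: 8+4-3=9
Step 2: prey: 34+17-12=39; pred: 9+6-3=12
Step 3: prey: 39+19-18=40; pred: 12+9-4=17
Step 4: prey: 40+20-27=33; pred: 17+13-6=24
Step 5: prey: 33+16-31=18; pred: 24+15-9=30
Step 6: prey: 18+9-21=6; pred: 30+10-12=28
Step 7: prey: 6+3-6=3; pred: 28+3-11=20
Step 8: prey: 3+1-2=2; pred: 20+1-8=13

Answer: 2 13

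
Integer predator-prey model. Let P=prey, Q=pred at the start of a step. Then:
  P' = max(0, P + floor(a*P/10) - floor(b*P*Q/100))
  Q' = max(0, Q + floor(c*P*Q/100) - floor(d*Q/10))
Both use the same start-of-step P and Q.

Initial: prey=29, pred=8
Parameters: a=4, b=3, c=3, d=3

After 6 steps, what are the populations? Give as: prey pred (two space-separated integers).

Step 1: prey: 29+11-6=34; pred: 8+6-2=12
Step 2: prey: 34+13-12=35; pred: 12+12-3=21
Step 3: prey: 35+14-22=27; pred: 21+22-6=37
Step 4: prey: 27+10-29=8; pred: 37+29-11=55
Step 5: prey: 8+3-13=0; pred: 55+13-16=52
Step 6: prey: 0+0-0=0; pred: 52+0-15=37

Answer: 0 37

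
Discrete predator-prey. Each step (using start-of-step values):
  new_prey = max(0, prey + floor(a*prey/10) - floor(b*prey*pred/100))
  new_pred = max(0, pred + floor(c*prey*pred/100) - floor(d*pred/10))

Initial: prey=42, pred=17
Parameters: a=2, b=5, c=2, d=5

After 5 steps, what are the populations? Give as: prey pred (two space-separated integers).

Step 1: prey: 42+8-35=15; pred: 17+14-8=23
Step 2: prey: 15+3-17=1; pred: 23+6-11=18
Step 3: prey: 1+0-0=1; pred: 18+0-9=9
Step 4: prey: 1+0-0=1; pred: 9+0-4=5
Step 5: prey: 1+0-0=1; pred: 5+0-2=3

Answer: 1 3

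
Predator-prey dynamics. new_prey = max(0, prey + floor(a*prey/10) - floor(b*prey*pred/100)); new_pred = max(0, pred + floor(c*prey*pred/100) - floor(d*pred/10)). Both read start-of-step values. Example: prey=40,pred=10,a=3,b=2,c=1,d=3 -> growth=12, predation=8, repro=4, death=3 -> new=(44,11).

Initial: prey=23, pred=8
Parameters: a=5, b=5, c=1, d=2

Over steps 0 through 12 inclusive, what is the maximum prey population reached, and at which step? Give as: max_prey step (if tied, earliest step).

Step 1: prey: 23+11-9=25; pred: 8+1-1=8
Step 2: prey: 25+12-10=27; pred: 8+2-1=9
Step 3: prey: 27+13-12=28; pred: 9+2-1=10
Step 4: prey: 28+14-14=28; pred: 10+2-2=10
Step 5: prey: 28+14-14=28; pred: 10+2-2=10
Step 6: prey: 28+14-14=28; pred: 10+2-2=10
Step 7: prey: 28+14-14=28; pred: 10+2-2=10
Step 8: prey: 28+14-14=28; pred: 10+2-2=10
Step 9: prey: 28+14-14=28; pred: 10+2-2=10
Step 10: prey: 28+14-14=28; pred: 10+2-2=10
Step 11: prey: 28+14-14=28; pred: 10+2-2=10
Step 12: prey: 28+14-14=28; pred: 10+2-2=10
Max prey = 28 at step 3

Answer: 28 3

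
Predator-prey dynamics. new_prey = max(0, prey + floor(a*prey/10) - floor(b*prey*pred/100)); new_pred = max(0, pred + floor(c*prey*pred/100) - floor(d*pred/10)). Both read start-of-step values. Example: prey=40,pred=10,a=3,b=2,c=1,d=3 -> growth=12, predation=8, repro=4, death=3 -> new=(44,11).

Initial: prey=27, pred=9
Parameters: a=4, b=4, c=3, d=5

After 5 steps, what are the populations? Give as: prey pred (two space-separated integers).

Step 1: prey: 27+10-9=28; pred: 9+7-4=12
Step 2: prey: 28+11-13=26; pred: 12+10-6=16
Step 3: prey: 26+10-16=20; pred: 16+12-8=20
Step 4: prey: 20+8-16=12; pred: 20+12-10=22
Step 5: prey: 12+4-10=6; pred: 22+7-11=18

Answer: 6 18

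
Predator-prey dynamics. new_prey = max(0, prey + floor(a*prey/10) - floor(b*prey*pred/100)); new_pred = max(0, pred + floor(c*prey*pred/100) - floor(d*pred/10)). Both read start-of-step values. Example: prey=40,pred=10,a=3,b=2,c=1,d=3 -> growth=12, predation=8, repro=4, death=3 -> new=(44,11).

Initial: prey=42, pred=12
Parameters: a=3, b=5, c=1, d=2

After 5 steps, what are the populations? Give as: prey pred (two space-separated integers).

Step 1: prey: 42+12-25=29; pred: 12+5-2=15
Step 2: prey: 29+8-21=16; pred: 15+4-3=16
Step 3: prey: 16+4-12=8; pred: 16+2-3=15
Step 4: prey: 8+2-6=4; pred: 15+1-3=13
Step 5: prey: 4+1-2=3; pred: 13+0-2=11

Answer: 3 11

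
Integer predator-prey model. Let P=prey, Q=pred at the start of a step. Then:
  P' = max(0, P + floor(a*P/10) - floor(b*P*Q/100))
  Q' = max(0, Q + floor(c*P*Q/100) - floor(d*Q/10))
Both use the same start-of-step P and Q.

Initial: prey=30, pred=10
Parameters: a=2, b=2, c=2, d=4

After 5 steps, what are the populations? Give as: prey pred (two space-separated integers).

Step 1: prey: 30+6-6=30; pred: 10+6-4=12
Step 2: prey: 30+6-7=29; pred: 12+7-4=15
Step 3: prey: 29+5-8=26; pred: 15+8-6=17
Step 4: prey: 26+5-8=23; pred: 17+8-6=19
Step 5: prey: 23+4-8=19; pred: 19+8-7=20

Answer: 19 20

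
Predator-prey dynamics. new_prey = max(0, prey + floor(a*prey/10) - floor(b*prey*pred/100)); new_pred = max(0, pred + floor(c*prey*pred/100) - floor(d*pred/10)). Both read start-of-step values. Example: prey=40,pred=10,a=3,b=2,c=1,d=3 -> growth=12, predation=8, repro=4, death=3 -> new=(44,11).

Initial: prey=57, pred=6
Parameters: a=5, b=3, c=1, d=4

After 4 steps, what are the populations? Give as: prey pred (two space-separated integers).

Step 1: prey: 57+28-10=75; pred: 6+3-2=7
Step 2: prey: 75+37-15=97; pred: 7+5-2=10
Step 3: prey: 97+48-29=116; pred: 10+9-4=15
Step 4: prey: 116+58-52=122; pred: 15+17-6=26

Answer: 122 26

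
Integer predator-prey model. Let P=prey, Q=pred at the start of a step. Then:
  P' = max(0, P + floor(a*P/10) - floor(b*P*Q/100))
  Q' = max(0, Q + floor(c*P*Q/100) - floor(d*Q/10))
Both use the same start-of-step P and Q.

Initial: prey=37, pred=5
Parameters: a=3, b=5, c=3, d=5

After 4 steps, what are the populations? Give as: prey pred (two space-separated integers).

Step 1: prey: 37+11-9=39; pred: 5+5-2=8
Step 2: prey: 39+11-15=35; pred: 8+9-4=13
Step 3: prey: 35+10-22=23; pred: 13+13-6=20
Step 4: prey: 23+6-23=6; pred: 20+13-10=23

Answer: 6 23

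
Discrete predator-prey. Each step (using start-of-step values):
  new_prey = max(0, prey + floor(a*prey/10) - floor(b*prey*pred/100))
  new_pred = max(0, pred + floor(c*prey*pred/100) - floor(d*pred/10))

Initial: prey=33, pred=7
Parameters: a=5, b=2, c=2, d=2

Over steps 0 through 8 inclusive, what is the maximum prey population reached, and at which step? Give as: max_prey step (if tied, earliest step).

Answer: 68 3

Derivation:
Step 1: prey: 33+16-4=45; pred: 7+4-1=10
Step 2: prey: 45+22-9=58; pred: 10+9-2=17
Step 3: prey: 58+29-19=68; pred: 17+19-3=33
Step 4: prey: 68+34-44=58; pred: 33+44-6=71
Step 5: prey: 58+29-82=5; pred: 71+82-14=139
Step 6: prey: 5+2-13=0; pred: 139+13-27=125
Step 7: prey: 0+0-0=0; pred: 125+0-25=100
Step 8: prey: 0+0-0=0; pred: 100+0-20=80
Max prey = 68 at step 3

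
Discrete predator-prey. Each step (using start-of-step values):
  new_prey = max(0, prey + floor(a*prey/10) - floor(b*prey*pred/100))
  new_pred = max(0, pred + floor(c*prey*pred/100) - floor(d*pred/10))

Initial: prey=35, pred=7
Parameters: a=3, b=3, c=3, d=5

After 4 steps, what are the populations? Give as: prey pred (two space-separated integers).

Step 1: prey: 35+10-7=38; pred: 7+7-3=11
Step 2: prey: 38+11-12=37; pred: 11+12-5=18
Step 3: prey: 37+11-19=29; pred: 18+19-9=28
Step 4: prey: 29+8-24=13; pred: 28+24-14=38

Answer: 13 38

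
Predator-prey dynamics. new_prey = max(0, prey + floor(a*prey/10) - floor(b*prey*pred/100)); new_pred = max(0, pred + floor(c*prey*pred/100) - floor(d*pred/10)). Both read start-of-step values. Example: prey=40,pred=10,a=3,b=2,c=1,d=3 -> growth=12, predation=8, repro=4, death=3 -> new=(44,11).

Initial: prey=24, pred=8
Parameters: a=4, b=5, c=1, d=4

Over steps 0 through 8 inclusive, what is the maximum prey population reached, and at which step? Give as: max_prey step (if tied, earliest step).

Answer: 71 8

Derivation:
Step 1: prey: 24+9-9=24; pred: 8+1-3=6
Step 2: prey: 24+9-7=26; pred: 6+1-2=5
Step 3: prey: 26+10-6=30; pred: 5+1-2=4
Step 4: prey: 30+12-6=36; pred: 4+1-1=4
Step 5: prey: 36+14-7=43; pred: 4+1-1=4
Step 6: prey: 43+17-8=52; pred: 4+1-1=4
Step 7: prey: 52+20-10=62; pred: 4+2-1=5
Step 8: prey: 62+24-15=71; pred: 5+3-2=6
Max prey = 71 at step 8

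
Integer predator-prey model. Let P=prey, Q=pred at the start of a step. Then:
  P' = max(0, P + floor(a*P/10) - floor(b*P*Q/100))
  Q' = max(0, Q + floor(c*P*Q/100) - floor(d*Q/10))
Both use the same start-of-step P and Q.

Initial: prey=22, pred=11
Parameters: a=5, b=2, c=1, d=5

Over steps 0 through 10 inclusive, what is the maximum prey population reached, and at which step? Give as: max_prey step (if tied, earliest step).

Step 1: prey: 22+11-4=29; pred: 11+2-5=8
Step 2: prey: 29+14-4=39; pred: 8+2-4=6
Step 3: prey: 39+19-4=54; pred: 6+2-3=5
Step 4: prey: 54+27-5=76; pred: 5+2-2=5
Step 5: prey: 76+38-7=107; pred: 5+3-2=6
Step 6: prey: 107+53-12=148; pred: 6+6-3=9
Step 7: prey: 148+74-26=196; pred: 9+13-4=18
Step 8: prey: 196+98-70=224; pred: 18+35-9=44
Step 9: prey: 224+112-197=139; pred: 44+98-22=120
Step 10: prey: 139+69-333=0; pred: 120+166-60=226
Max prey = 224 at step 8

Answer: 224 8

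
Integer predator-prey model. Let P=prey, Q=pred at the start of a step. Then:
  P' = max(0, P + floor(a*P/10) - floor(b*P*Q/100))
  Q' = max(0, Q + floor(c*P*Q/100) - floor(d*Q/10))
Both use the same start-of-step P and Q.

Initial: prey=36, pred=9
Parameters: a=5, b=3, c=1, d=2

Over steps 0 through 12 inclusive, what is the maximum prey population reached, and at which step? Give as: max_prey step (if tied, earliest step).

Answer: 59 3

Derivation:
Step 1: prey: 36+18-9=45; pred: 9+3-1=11
Step 2: prey: 45+22-14=53; pred: 11+4-2=13
Step 3: prey: 53+26-20=59; pred: 13+6-2=17
Step 4: prey: 59+29-30=58; pred: 17+10-3=24
Step 5: prey: 58+29-41=46; pred: 24+13-4=33
Step 6: prey: 46+23-45=24; pred: 33+15-6=42
Step 7: prey: 24+12-30=6; pred: 42+10-8=44
Step 8: prey: 6+3-7=2; pred: 44+2-8=38
Step 9: prey: 2+1-2=1; pred: 38+0-7=31
Step 10: prey: 1+0-0=1; pred: 31+0-6=25
Step 11: prey: 1+0-0=1; pred: 25+0-5=20
Step 12: prey: 1+0-0=1; pred: 20+0-4=16
Max prey = 59 at step 3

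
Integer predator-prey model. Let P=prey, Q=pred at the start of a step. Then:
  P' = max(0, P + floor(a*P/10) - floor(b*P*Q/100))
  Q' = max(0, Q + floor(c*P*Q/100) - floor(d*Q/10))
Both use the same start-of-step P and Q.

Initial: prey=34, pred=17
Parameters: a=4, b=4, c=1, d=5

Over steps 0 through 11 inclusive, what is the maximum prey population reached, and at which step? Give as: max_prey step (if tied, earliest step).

Step 1: prey: 34+13-23=24; pred: 17+5-8=14
Step 2: prey: 24+9-13=20; pred: 14+3-7=10
Step 3: prey: 20+8-8=20; pred: 10+2-5=7
Step 4: prey: 20+8-5=23; pred: 7+1-3=5
Step 5: prey: 23+9-4=28; pred: 5+1-2=4
Step 6: prey: 28+11-4=35; pred: 4+1-2=3
Step 7: prey: 35+14-4=45; pred: 3+1-1=3
Step 8: prey: 45+18-5=58; pred: 3+1-1=3
Step 9: prey: 58+23-6=75; pred: 3+1-1=3
Step 10: prey: 75+30-9=96; pred: 3+2-1=4
Step 11: prey: 96+38-15=119; pred: 4+3-2=5
Max prey = 119 at step 11

Answer: 119 11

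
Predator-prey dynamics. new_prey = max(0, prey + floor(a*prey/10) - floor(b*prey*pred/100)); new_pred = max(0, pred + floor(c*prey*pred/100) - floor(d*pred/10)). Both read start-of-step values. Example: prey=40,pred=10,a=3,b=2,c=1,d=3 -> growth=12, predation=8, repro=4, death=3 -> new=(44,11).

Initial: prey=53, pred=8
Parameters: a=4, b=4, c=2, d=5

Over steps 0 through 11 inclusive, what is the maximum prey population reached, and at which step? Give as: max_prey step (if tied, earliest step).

Answer: 58 1

Derivation:
Step 1: prey: 53+21-16=58; pred: 8+8-4=12
Step 2: prey: 58+23-27=54; pred: 12+13-6=19
Step 3: prey: 54+21-41=34; pred: 19+20-9=30
Step 4: prey: 34+13-40=7; pred: 30+20-15=35
Step 5: prey: 7+2-9=0; pred: 35+4-17=22
Step 6: prey: 0+0-0=0; pred: 22+0-11=11
Step 7: prey: 0+0-0=0; pred: 11+0-5=6
Step 8: prey: 0+0-0=0; pred: 6+0-3=3
Step 9: prey: 0+0-0=0; pred: 3+0-1=2
Step 10: prey: 0+0-0=0; pred: 2+0-1=1
Step 11: prey: 0+0-0=0; pred: 1+0-0=1
Max prey = 58 at step 1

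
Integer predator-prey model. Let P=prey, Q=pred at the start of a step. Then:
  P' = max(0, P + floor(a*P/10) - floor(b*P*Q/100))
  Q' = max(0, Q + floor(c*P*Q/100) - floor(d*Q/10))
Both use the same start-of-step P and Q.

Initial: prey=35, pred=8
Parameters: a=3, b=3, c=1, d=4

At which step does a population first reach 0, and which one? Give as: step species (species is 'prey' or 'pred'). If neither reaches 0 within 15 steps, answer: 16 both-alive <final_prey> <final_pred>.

Answer: 16 both-alive 19 12

Derivation:
Step 1: prey: 35+10-8=37; pred: 8+2-3=7
Step 2: prey: 37+11-7=41; pred: 7+2-2=7
Step 3: prey: 41+12-8=45; pred: 7+2-2=7
Step 4: prey: 45+13-9=49; pred: 7+3-2=8
Step 5: prey: 49+14-11=52; pred: 8+3-3=8
Step 6: prey: 52+15-12=55; pred: 8+4-3=9
Step 7: prey: 55+16-14=57; pred: 9+4-3=10
Step 8: prey: 57+17-17=57; pred: 10+5-4=11
Step 9: prey: 57+17-18=56; pred: 11+6-4=13
Step 10: prey: 56+16-21=51; pred: 13+7-5=15
Step 11: prey: 51+15-22=44; pred: 15+7-6=16
Step 12: prey: 44+13-21=36; pred: 16+7-6=17
Step 13: prey: 36+10-18=28; pred: 17+6-6=17
Step 14: prey: 28+8-14=22; pred: 17+4-6=15
Step 15: prey: 22+6-9=19; pred: 15+3-6=12
No extinction within 15 steps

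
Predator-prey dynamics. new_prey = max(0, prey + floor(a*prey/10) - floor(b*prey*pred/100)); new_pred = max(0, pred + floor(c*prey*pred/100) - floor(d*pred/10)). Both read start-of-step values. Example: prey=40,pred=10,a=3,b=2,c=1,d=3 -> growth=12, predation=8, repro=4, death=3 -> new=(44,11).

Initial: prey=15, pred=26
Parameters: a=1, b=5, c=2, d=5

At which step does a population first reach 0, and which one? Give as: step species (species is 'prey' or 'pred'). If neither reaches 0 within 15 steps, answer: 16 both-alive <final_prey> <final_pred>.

Step 1: prey: 15+1-19=0; pred: 26+7-13=20
First extinction: prey at step 1

Answer: 1 prey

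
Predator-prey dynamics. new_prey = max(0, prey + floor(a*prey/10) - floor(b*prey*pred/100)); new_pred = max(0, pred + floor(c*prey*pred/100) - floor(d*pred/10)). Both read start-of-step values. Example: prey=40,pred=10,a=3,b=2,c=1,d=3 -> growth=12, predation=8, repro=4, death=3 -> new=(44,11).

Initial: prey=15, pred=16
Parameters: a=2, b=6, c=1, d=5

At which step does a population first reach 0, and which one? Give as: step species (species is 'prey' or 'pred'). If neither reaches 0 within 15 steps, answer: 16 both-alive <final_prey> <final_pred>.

Answer: 16 both-alive 2 1

Derivation:
Step 1: prey: 15+3-14=4; pred: 16+2-8=10
Step 2: prey: 4+0-2=2; pred: 10+0-5=5
Step 3: prey: 2+0-0=2; pred: 5+0-2=3
Step 4: prey: 2+0-0=2; pred: 3+0-1=2
Step 5: prey: 2+0-0=2; pred: 2+0-1=1
Step 6: prey: 2+0-0=2; pred: 1+0-0=1
Steps 7-15: state stable at prey=2, pred=1 (no change)
No extinction within 15 steps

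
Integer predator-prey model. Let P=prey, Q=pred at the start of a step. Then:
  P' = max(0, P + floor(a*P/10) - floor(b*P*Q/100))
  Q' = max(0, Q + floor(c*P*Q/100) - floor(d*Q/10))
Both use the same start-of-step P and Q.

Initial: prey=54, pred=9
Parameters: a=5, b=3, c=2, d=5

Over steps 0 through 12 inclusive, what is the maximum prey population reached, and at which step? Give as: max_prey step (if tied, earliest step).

Step 1: prey: 54+27-14=67; pred: 9+9-4=14
Step 2: prey: 67+33-28=72; pred: 14+18-7=25
Step 3: prey: 72+36-54=54; pred: 25+36-12=49
Step 4: prey: 54+27-79=2; pred: 49+52-24=77
Step 5: prey: 2+1-4=0; pred: 77+3-38=42
Step 6: prey: 0+0-0=0; pred: 42+0-21=21
Step 7: prey: 0+0-0=0; pred: 21+0-10=11
Step 8: prey: 0+0-0=0; pred: 11+0-5=6
Step 9: prey: 0+0-0=0; pred: 6+0-3=3
Step 10: prey: 0+0-0=0; pred: 3+0-1=2
Step 11: prey: 0+0-0=0; pred: 2+0-1=1
Step 12: prey: 0+0-0=0; pred: 1+0-0=1
Max prey = 72 at step 2

Answer: 72 2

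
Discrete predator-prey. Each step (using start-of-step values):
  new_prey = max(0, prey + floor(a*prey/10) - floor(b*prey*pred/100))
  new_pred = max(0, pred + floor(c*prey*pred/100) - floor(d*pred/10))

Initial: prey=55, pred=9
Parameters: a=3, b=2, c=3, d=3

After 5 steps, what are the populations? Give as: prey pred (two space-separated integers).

Answer: 0 94

Derivation:
Step 1: prey: 55+16-9=62; pred: 9+14-2=21
Step 2: prey: 62+18-26=54; pred: 21+39-6=54
Step 3: prey: 54+16-58=12; pred: 54+87-16=125
Step 4: prey: 12+3-30=0; pred: 125+45-37=133
Step 5: prey: 0+0-0=0; pred: 133+0-39=94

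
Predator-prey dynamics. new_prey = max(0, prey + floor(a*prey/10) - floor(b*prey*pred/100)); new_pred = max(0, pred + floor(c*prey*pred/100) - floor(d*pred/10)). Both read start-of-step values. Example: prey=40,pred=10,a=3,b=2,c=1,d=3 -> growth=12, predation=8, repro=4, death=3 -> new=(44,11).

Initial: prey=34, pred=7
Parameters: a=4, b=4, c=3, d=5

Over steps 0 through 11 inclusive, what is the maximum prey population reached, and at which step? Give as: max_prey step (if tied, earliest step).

Step 1: prey: 34+13-9=38; pred: 7+7-3=11
Step 2: prey: 38+15-16=37; pred: 11+12-5=18
Step 3: prey: 37+14-26=25; pred: 18+19-9=28
Step 4: prey: 25+10-28=7; pred: 28+21-14=35
Step 5: prey: 7+2-9=0; pred: 35+7-17=25
Step 6: prey: 0+0-0=0; pred: 25+0-12=13
Step 7: prey: 0+0-0=0; pred: 13+0-6=7
Step 8: prey: 0+0-0=0; pred: 7+0-3=4
Step 9: prey: 0+0-0=0; pred: 4+0-2=2
Step 10: prey: 0+0-0=0; pred: 2+0-1=1
Step 11: prey: 0+0-0=0; pred: 1+0-0=1
Max prey = 38 at step 1

Answer: 38 1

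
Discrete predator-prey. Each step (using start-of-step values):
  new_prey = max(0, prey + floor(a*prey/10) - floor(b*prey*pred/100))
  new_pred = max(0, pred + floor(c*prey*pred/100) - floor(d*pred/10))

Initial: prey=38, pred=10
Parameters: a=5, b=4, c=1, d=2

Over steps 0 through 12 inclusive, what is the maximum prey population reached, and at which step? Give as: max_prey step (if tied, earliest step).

Answer: 45 2

Derivation:
Step 1: prey: 38+19-15=42; pred: 10+3-2=11
Step 2: prey: 42+21-18=45; pred: 11+4-2=13
Step 3: prey: 45+22-23=44; pred: 13+5-2=16
Step 4: prey: 44+22-28=38; pred: 16+7-3=20
Step 5: prey: 38+19-30=27; pred: 20+7-4=23
Step 6: prey: 27+13-24=16; pred: 23+6-4=25
Step 7: prey: 16+8-16=8; pred: 25+4-5=24
Step 8: prey: 8+4-7=5; pred: 24+1-4=21
Step 9: prey: 5+2-4=3; pred: 21+1-4=18
Step 10: prey: 3+1-2=2; pred: 18+0-3=15
Step 11: prey: 2+1-1=2; pred: 15+0-3=12
Step 12: prey: 2+1-0=3; pred: 12+0-2=10
Max prey = 45 at step 2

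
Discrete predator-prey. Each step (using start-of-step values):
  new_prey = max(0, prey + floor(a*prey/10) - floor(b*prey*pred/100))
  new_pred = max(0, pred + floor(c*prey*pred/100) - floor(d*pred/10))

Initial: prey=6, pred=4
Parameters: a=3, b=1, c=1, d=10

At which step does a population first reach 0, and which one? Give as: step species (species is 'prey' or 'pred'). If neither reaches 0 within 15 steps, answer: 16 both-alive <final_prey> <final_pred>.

Answer: 1 pred

Derivation:
Step 1: prey: 6+1-0=7; pred: 4+0-4=0
First extinction: pred at step 1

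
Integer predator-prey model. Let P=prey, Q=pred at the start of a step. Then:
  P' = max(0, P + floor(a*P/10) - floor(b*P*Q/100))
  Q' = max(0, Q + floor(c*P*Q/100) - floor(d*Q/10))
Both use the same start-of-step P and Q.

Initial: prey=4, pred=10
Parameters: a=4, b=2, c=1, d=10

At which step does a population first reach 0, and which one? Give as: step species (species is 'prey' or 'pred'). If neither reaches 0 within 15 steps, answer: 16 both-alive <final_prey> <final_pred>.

Step 1: prey: 4+1-0=5; pred: 10+0-10=0
First extinction: pred at step 1

Answer: 1 pred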